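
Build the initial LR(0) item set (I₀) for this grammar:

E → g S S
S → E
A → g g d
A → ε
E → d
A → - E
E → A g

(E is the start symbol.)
{ [A → . - E], [A → . g g d], [A → .], [E → . A g], [E → . d], [E → . g S S], [E' → . E] }

First, augment the grammar with E' → E
I₀ = CLOSURE({ [E' → . E] }):
  [E' → . E] has the dot before E: add [E → . g S S], [E → . d], [E → . A g]
  [E → . A g] has the dot before A: add [A → . g g d], [A → .], [A → . - E]
No further items can be added.

I₀ = { [A → . - E], [A → . g g d], [A → .], [E → . A g], [E → . d], [E → . g S S], [E' → . E] }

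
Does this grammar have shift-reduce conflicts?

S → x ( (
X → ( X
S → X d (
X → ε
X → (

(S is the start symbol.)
A shift-reduce conflict occurs when an LR(0) state has both:
  - a complete (reduce) item [A → α .] (dot at the end), and
  - a shift item [B → β . c γ] (dot before a terminal).

Augment with S' → S and build the canonical LR(0) collection (I0 = CLOSURE({[S' → . S]}), then GOTO on every symbol after a dot until no new states appear). It has 10 states:
  I0: { [S → . X d (], [S → . x ( (], [S' → . S], [X → . ( X], [X → . (], [X → .] }  — shift, reduce
  I1: { [X → ( . X], [X → ( .], [X → . ( X], [X → . (], [X → .] }  — shift, 2 reduces
  I2: { [S' → S .] }  — accept
  I3: { [S → X . d (] }  — shift
  I4: { [S → x . ( (] }  — shift
  I5: { [S → x ( . (] }  — shift
  I6: { [S → x ( ( .] }  — reduce
  I7: { [S → X d . (] }  — shift
  I8: { [S → X d ( .] }  — reduce
  I9: { [X → ( X .] }  — reduce

I0 contains reduce item [X → .] and shift items [S → . x ( (], [X → . (], [X → . ( X] — shift-reduce conflict.
I1 contains reduce items [X → .], [X → ( .] and shift items [X → . (], [X → . ( X] — shift-reduce conflict.

Answer: Yes — I0: [X → .] vs [S → . x ( (]; I1: [X → .] vs [X → . (]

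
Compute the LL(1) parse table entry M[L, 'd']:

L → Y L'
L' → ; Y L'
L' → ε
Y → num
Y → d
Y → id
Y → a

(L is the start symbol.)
To find M[L, 'd'], we find productions for L where 'd' is in the predict set (PREDICT(N → α) = (FIRST(α) \ {ε}) ∪ (FOLLOW(N) if α ⇒* ε)).

Relevant sets:
  FIRST(Y) = { 'a', 'd', 'id', 'num' }

L → Y L': PREDICT = { 'a', 'd', 'id', 'num' }
  'd' is in predict set, so this production goes in M[L, 'd']

M[L, 'd'] = L → Y L'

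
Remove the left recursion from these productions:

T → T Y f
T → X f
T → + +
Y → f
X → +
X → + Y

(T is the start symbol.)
T is directly left-recursive. The standard transformation for
  A → A α₁ | ... | A α_m | β₁ | ... | β_n
is
  A  → β₁ A' | ... | β_n A'
  A' → α₁ A' | ... | α_m A' | ε

T → X f becomes T → X f T'
T → + + becomes T → + + T'
T → T Y f becomes T' → Y f T'
Add T' → ε

Productions for other non-terminals are unchanged:
  Y → f
  X → +
  X → + Y

Resulting grammar:
T → X f T'
T → + + T'
T' → Y f T'
T' → ε
Y → f
X → +
X → + Y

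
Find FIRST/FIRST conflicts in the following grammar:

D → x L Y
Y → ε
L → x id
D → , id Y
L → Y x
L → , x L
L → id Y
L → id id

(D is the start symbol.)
A FIRST/FIRST conflict occurs when two productions N → α and N → β for the same non-terminal have FIRST(α) ∩ FIRST(β) ≠ ∅ (with ε ∈ FIRST of a nullable right-hand side, so two nullable alternatives also conflict).

FIRST sets of the non-terminals at (or reachable through a nullable prefix from) the front of some alternative:
  FIRST(Y) = { ε }

Productions for D:
  D → x L Y: FIRST = { 'x' }
  D → , id Y: FIRST = { ',' }
Productions for L:
  L → x id: FIRST = { 'x' }
  L → Y x: FIRST = { 'x' }
  L → , x L: FIRST = { ',' }
  L → id Y: FIRST = { 'id' }
  L → id id: FIRST = { 'id' }
Y has only one production, so no FIRST/FIRST conflict is possible there.

Conflict for L: L → x id and L → Y x
  Overlap: { 'x' }
Conflict for L: L → id Y and L → id id
  Overlap: { 'id' }

Answer: Yes. L → x id / L → Y x on { 'x' }; L → id Y / L → id id on { 'id' }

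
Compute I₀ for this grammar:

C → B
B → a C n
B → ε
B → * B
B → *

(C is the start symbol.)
First, augment the grammar with C' → C
I₀ = CLOSURE({ [C' → . C] }):
  [C' → . C] has the dot before C: add [C → . B]
  [C → . B] has the dot before B: add [B → . a C n], [B → .], [B → . * B], [B → . *]
No further items can be added.

I₀ = { [B → . * B], [B → . *], [B → . a C n], [B → .], [C → . B], [C' → . C] }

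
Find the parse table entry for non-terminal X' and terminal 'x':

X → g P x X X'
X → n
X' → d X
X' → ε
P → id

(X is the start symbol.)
Empty (error entry)

To find M[X', 'x'], we find productions for X' where 'x' is in the predict set (PREDICT(N → α) = (FIRST(α) \ {ε}) ∪ (FOLLOW(N) if α ⇒* ε)).

Relevant sets:
  FOLLOW(X') = { $, 'd' }

X' → d X: PREDICT = { 'd' }
X' → ε: PREDICT = { $, 'd' }

M[X', 'x'] is empty (no production applies)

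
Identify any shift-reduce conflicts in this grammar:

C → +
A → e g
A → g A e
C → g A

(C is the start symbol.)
A shift-reduce conflict occurs when an LR(0) state has both:
  - a complete (reduce) item [A → α .] (dot at the end), and
  - a shift item [B → β . c γ] (dot before a terminal).

Augment with C' → C and build the canonical LR(0) collection (I0 = CLOSURE({[C' → . C]}), then GOTO on every symbol after a dot until no new states appear). It has 10 states:
  I0: { [C → . +], [C → . g A], [C' → . C] }  — shift
  I1: { [C → + .] }  — reduce
  I2: { [C' → C .] }  — accept
  I3: { [A → . e g], [A → . g A e], [C → g . A] }  — shift
  I4: { [C → g A .] }  — reduce
  I5: { [A → e . g] }  — shift
  I6: { [A → . e g], [A → . g A e], [A → g . A e] }  — shift
  I7: { [A → g A . e] }  — shift
  I8: { [A → g A e .] }  — reduce
  I9: { [A → e g .] }  — reduce

No state contains both a complete item and a shift item.

Answer: No shift-reduce conflicts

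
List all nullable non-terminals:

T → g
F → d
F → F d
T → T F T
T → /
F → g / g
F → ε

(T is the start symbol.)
{ 'F' }

A non-terminal is nullable if it can derive ε (the empty string): either it has an ε-production, or it has a production whose right-hand side consists entirely of nullable non-terminals.

ε-productions: F → ε
So F is immediately nullable.
No further non-terminal can be added: every production for the remaining non-terminals contains a terminal or a non-nullable non-terminal.
Nullable = { 'F' }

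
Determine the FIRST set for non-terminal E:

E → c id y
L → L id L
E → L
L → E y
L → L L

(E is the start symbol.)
{ 'c' }

FIRST sets of the other non-terminals involved (by the same procedure, iterated to a fixed point):
  FIRST(L) = { 'c' }

From E → c id y:
  - c is a terminal: add 'c' and stop
From E → L:
  - L is a non-terminal: add FIRST(L) \ {ε} = { 'c' }
    L is not nullable, so stop

Collecting: FIRST(E) = { 'c' }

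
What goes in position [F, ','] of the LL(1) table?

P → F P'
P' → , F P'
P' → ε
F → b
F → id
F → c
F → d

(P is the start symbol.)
Empty (error entry)

To find M[F, ','], we find productions for F where ',' is in the predict set (PREDICT(N → α) = (FIRST(α) \ {ε}) ∪ (FOLLOW(N) if α ⇒* ε)).

F → b: PREDICT = { 'b' }
F → id: PREDICT = { 'id' }
F → c: PREDICT = { 'c' }
F → d: PREDICT = { 'd' }

M[F, ','] is empty (no production applies)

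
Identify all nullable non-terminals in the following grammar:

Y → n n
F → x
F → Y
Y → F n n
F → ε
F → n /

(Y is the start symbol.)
{ 'F' }

ε-productions: F → ε
So F is immediately nullable.
No further non-terminal can be added: every production for the remaining non-terminals contains a terminal or a non-nullable non-terminal.
Nullable = { 'F' }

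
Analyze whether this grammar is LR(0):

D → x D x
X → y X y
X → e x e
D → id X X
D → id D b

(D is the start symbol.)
Augment with D' → D and build the canonical LR(0) collection (I0 = CLOSURE({[D' → . D]}), then GOTO on every symbol after a dot until no new states appear). It has 16 states:
  I0: { [D → . id D b], [D → . id X X], [D → . x D x], [D' → . D] }  — shift
  I1: { [D' → D .] }  — accept
  I2: { [D → . id D b], [D → . id X X], [D → . x D x], [D → id . D b], [D → id . X X], [X → . e x e], [X → . y X y] }  — shift
  I3: { [D → . id D b], [D → . id X X], [D → . x D x], [D → x . D x] }  — shift
  I4: { [D → x D . x] }  — shift
  I5: { [D → x D x .] }  — reduce
  I6: { [D → id D . b] }  — shift
  I7: { [D → id X . X], [X → . e x e], [X → . y X y] }  — shift
  I8: { [X → e . x e] }  — shift
  I9: { [X → . e x e], [X → . y X y], [X → y . X y] }  — shift
  I10: { [X → y X . y] }  — shift
  I11: { [X → y X y .] }  — reduce
  I12: { [X → e x . e] }  — shift
  I13: { [X → e x e .] }  — reduce
  I14: { [D → id X X .] }  — reduce
  I15: { [D → id D b .] }  — reduce

Every state is either a pure shift/goto state or contains exactly one complete item and nothing to shift — no conflicts. The grammar is LR(0).

Answer: Yes, the grammar is LR(0)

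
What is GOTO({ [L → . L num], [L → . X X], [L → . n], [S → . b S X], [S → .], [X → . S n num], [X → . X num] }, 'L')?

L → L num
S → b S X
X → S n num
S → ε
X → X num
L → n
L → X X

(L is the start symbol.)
GOTO(I, 'L') = CLOSURE({ [A → αX.β] : [A → α.Xβ] ∈ I, X = 'L' })

Items with dot before 'L', with the dot advanced:
  [L → . L num] → [L → L . num]
Closure adds nothing (no advanced item has the dot before a non-terminal).

GOTO = { [L → L . num] }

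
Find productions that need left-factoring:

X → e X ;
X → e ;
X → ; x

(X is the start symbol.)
Yes, X has productions with common prefix 'e'

Left-factoring is needed when two productions for the same non-terminal
share a common prefix on the right-hand side.

Productions for X:
  X → e X ;
  X → e ;
  X → ; x

Found common prefix 'e' in productions for X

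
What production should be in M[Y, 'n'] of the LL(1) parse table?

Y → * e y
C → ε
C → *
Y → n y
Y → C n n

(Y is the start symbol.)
To find M[Y, 'n'], we find productions for Y where 'n' is in the predict set (PREDICT(N → α) = (FIRST(α) \ {ε}) ∪ (FOLLOW(N) if α ⇒* ε)).

Relevant sets:
  FIRST(C) = { '*', ε }

Y → * e y: PREDICT = { '*' }
Y → n y: PREDICT = { 'n' }
  'n' is in predict set, so this production goes in M[Y, 'n']
Y → C n n: PREDICT = { '*', 'n' }
  'n' is in predict set, so this production goes in M[Y, 'n']

M[Y, 'n'] = Y → n y, Y → C n n  (a multiply-defined cell — the grammar is not LL(1))

Answer: Y → n y, Y → C n n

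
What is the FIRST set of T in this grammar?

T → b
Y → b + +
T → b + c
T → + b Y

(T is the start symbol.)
{ '+', 'b' }

From T → b:
  - b is a terminal: add 'b' and stop
From T → b + c:
  - b is a terminal: add 'b' and stop
From T → + b Y:
  - '+' is a terminal: add '+' and stop

Collecting: FIRST(T) = { '+', 'b' }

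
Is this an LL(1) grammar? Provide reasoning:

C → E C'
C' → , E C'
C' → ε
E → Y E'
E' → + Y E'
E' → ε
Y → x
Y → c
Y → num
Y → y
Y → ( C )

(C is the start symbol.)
A grammar is LL(1) if for each non-terminal N with multiple productions, the predict sets of those productions are pairwise disjoint, where PREDICT(N → α) = (FIRST(α) \ {ε}) ∪ (FOLLOW(N) if α ⇒* ε).

Relevant sets:
  FOLLOW(C') = { $, ')' }
  FOLLOW(E') = { $, ')', ',' }

For C':
  PREDICT(C' → ',' E C') = { ',' }
  PREDICT(C' → ε) = { $, ')' }
For E':
  PREDICT(E' → '+' Y E') = { '+' }
  PREDICT(E' → ε) = { $, ')', ',' }
For Y:
  PREDICT(Y → x) = { 'x' }
  PREDICT(Y → c) = { 'c' }
  PREDICT(Y → num) = { 'num' }
  PREDICT(Y → y) = { 'y' }
  PREDICT(Y → '(' C ')') = { '(' }
C, E have a single production, so nothing to check there.

All predict sets are disjoint. The grammar IS LL(1).

Answer: Yes, the grammar is LL(1).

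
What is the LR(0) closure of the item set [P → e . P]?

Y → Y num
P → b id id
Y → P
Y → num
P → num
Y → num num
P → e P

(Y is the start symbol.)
To compute CLOSURE, for each item [A → α.Bβ] where B is a non-terminal, add [B → .γ] for all productions B → γ; repeat for the newly added items until nothing changes.

Start with: [P → e . P]
  [P → e . P] has the dot before P: add [P → . b id id], [P → . num], [P → . e P]
No further items can be added.

CLOSURE = { [P → . b id id], [P → . e P], [P → . num], [P → e . P] }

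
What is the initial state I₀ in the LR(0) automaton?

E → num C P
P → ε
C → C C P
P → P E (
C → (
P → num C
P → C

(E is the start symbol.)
First, augment the grammar with E' → E
I₀ = CLOSURE({ [E' → . E] }):
  [E' → . E] has the dot before E: add [E → . num C P]
No further items can be added.

I₀ = { [E → . num C P], [E' → . E] }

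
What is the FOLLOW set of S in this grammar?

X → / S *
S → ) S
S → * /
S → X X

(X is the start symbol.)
{ '*' }

To compute FOLLOW(S), find every occurrence of S on a right-hand side N → α S β: add FIRST(β) \ {ε}, and if β is empty or nullable also add FOLLOW(N). Iterate to a fixed point.

In X → / S *: S is followed by '*', add FIRST('*') \ {ε} = { '*' }
In S → ) S: S is at the end; this adds FOLLOW(S) to itself — nothing new

Taking the union: FOLLOW(S) = { '*' }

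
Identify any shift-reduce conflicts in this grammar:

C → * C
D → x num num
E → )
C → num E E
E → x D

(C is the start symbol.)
A shift-reduce conflict occurs when an LR(0) state has both:
  - a complete (reduce) item [A → α .] (dot at the end), and
  - a shift item [B → β . c γ] (dot before a terminal).

Augment with C' → C and build the canonical LR(0) collection (I0 = CLOSURE({[C' → . C]}), then GOTO on every symbol after a dot until no new states appear). It has 13 states:
  I0: { [C → . * C], [C → . num E E], [C' → . C] }  — shift
  I1: { [C → * . C], [C → . * C], [C → . num E E] }  — shift
  I2: { [C' → C .] }  — accept
  I3: { [C → num . E E], [E → . )], [E → . x D] }  — shift
  I4: { [E → ) .] }  — reduce
  I5: { [C → num E . E], [E → . )], [E → . x D] }  — shift
  I6: { [D → . x num num], [E → x . D] }  — shift
  I7: { [E → x D .] }  — reduce
  I8: { [D → x . num num] }  — shift
  I9: { [D → x num . num] }  — shift
  I10: { [D → x num num .] }  — reduce
  I11: { [C → num E E .] }  — reduce
  I12: { [C → * C .] }  — reduce

No state contains both a complete item and a shift item.

Answer: No shift-reduce conflicts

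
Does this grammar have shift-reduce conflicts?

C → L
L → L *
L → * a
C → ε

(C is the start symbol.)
Yes — I0: [C → .] vs [L → . * a]; I3: [C → L .] vs [L → L . *]

A shift-reduce conflict occurs when an LR(0) state has both:
  - a complete (reduce) item [A → α .] (dot at the end), and
  - a shift item [B → β . c γ] (dot before a terminal).

Augment with C' → C and build the canonical LR(0) collection (I0 = CLOSURE({[C' → . C]}), then GOTO on every symbol after a dot until no new states appear). It has 6 states:
  I0: { [C → . L], [C → .], [C' → . C], [L → . * a], [L → . L *] }  — shift, reduce
  I1: { [L → * . a] }  — shift
  I2: { [C' → C .] }  — accept
  I3: { [C → L .], [L → L . *] }  — shift, reduce
  I4: { [L → L * .] }  — reduce
  I5: { [L → * a .] }  — reduce

I0 contains reduce item [C → .] and shift item [L → . * a] — shift-reduce conflict.
I3 contains reduce item [C → L .] and shift item [L → L . *] — shift-reduce conflict.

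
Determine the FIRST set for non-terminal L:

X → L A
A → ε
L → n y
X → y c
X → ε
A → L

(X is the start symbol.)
{ 'n' }

To compute FIRST(L), examine every production with L on the left-hand side, reading each right-hand side left to right until a non-nullable symbol is reached.

From L → n y:
  - n is a terminal: add 'n' and stop

Collecting: FIRST(L) = { 'n' }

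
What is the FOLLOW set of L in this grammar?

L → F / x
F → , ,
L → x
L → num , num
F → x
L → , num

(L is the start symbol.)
To compute FOLLOW(L), find every occurrence of L on a right-hand side N → α L β: add FIRST(β) \ {ε}, and if β is empty or nullable also add FOLLOW(N). Iterate to a fixed point.

L is the start symbol, so $ ∈ FOLLOW(L).
L does not occur on any right-hand side.

Taking the union: FOLLOW(L) = { $ }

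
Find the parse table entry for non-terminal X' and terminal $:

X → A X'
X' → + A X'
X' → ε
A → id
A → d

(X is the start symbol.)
To find M[X', $], we find productions for X' where $ is in the predict set (PREDICT(N → α) = (FIRST(α) \ {ε}) ∪ (FOLLOW(N) if α ⇒* ε)).

Relevant sets:
  FOLLOW(X') = { $ }

X' → + A X': PREDICT = { '+' }
X' → ε: PREDICT = { $ }
  $ is in predict set, so this production goes in M[X', $]

M[X', $] = X' → ε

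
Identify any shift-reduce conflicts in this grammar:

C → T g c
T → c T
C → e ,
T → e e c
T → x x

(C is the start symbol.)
No shift-reduce conflicts

Augment with C' → C and build the canonical LR(0) collection (I0 = CLOSURE({[C' → . C]}), then GOTO on every symbol after a dot until no new states appear). It has 14 states:
  I0: { [C → . T g c], [C → . e ,], [C' → . C], [T → . c T], [T → . e e c], [T → . x x] }  — shift
  I1: { [C' → C .] }  — accept
  I2: { [C → T . g c] }  — shift
  I3: { [T → . c T], [T → . e e c], [T → . x x], [T → c . T] }  — shift
  I4: { [C → e . ,], [T → e . e c] }  — shift
  I5: { [T → x . x] }  — shift
  I6: { [T → x x .] }  — reduce
  I7: { [C → e , .] }  — reduce
  I8: { [T → e e . c] }  — shift
  I9: { [T → e e c .] }  — reduce
  I10: { [T → c T .] }  — reduce
  I11: { [T → e . e c] }  — shift
  I12: { [C → T g . c] }  — shift
  I13: { [C → T g c .] }  — reduce

No state contains both a complete item and a shift item.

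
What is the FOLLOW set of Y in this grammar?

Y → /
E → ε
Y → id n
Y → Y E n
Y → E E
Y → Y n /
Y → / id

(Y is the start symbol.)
To compute FOLLOW(Y), find every occurrence of Y on a right-hand side N → α Y β: add FIRST(β) \ {ε}, and if β is empty or nullable also add FOLLOW(N). Iterate to a fixed point.

Y is the start symbol, so $ ∈ FOLLOW(Y).
In Y → Y E n: Y is followed by E n, add FIRST(E n) \ {ε} = { 'n' }
In Y → Y n /: Y is followed by n '/', add FIRST(n '/') \ {ε} = { 'n' }

Taking the union: FOLLOW(Y) = { $, 'n' }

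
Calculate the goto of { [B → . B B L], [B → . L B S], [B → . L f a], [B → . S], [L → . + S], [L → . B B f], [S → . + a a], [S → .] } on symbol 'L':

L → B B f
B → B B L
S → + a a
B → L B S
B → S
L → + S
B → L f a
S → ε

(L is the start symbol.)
GOTO(I, 'L') = CLOSURE({ [A → αX.β] : [A → α.Xβ] ∈ I, X = 'L' })

Items with dot before 'L', with the dot advanced:
  [B → . L B S] → [B → L . B S]
  [B → . L f a] → [B → L . f a]
Closure of the advanced items:
  [B → L . B S] has the dot before B: add [B → . B B L], [B → . L B S], [B → . S], [B → . L f a]
  [B → . L B S] has the dot before L: add [L → . B B f], [L → . + S]
  [B → . S] has the dot before S: add [S → . + a a], [S → .]

GOTO = { [B → . B B L], [B → . L B S], [B → . L f a], [B → . S], [B → L . B S], [B → L . f a], [L → . + S], [L → . B B f], [S → . + a a], [S → .] }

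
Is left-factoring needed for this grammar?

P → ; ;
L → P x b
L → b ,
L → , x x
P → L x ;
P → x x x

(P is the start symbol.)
Left-factoring is needed when two productions for the same non-terminal
share a common prefix on the right-hand side.

Productions for P:
  P → ; ;
  P → L x ;
  P → x x x
Productions for L:
  L → P x b
  L → b ,
  L → , x x

No common prefixes found.

Answer: No, left-factoring is not needed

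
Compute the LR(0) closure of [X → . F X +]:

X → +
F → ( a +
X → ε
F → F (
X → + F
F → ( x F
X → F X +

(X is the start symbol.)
Start with: [X → . F X +]
  [X → . F X +] has the dot before F: add [F → . ( a +], [F → . F (], [F → . ( x F]
No further items can be added.

CLOSURE = { [F → . ( a +], [F → . ( x F], [F → . F (], [X → . F X +] }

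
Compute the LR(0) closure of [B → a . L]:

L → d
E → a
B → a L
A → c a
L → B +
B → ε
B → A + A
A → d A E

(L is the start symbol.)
{ [A → . c a], [A → . d A E], [B → . A + A], [B → . a L], [B → .], [B → a . L], [L → . B +], [L → . d] }

To compute CLOSURE, for each item [A → α.Bβ] where B is a non-terminal, add [B → .γ] for all productions B → γ; repeat for the newly added items until nothing changes.

Start with: [B → a . L]
  [B → a . L] has the dot before L: add [L → . d], [L → . B +]
  [L → . B +] has the dot before B: add [B → . a L], [B → .], [B → . A + A]
  [B → . A + A] has the dot before A: add [A → . c a], [A → . d A E]
No further items can be added.

CLOSURE = { [A → . c a], [A → . d A E], [B → . A + A], [B → . a L], [B → .], [B → a . L], [L → . B +], [L → . d] }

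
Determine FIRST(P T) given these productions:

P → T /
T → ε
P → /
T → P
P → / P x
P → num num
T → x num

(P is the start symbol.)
FIRST sets of the non-terminals involved (from the grammar, by fixed-point iteration):
  FIRST(P) = { '/', 'num', 'x' }

To compute FIRST(P T), process the symbols left to right:
Symbol P is a non-terminal. Add FIRST(P) \ {ε} = { '/', 'num', 'x' }
P is not nullable (ε ∉ FIRST(P)), so stop here.
FIRST(P T) = { '/', 'num', 'x' }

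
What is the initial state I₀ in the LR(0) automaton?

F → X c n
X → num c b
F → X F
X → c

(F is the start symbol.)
First, augment the grammar with F' → F
I₀ = CLOSURE({ [F' → . F] }):
  [F' → . F] has the dot before F: add [F → . X c n], [F → . X F]
  [F → . X c n] has the dot before X: add [X → . num c b], [X → . c]
No further items can be added.

I₀ = { [F → . X F], [F → . X c n], [F' → . F], [X → . c], [X → . num c b] }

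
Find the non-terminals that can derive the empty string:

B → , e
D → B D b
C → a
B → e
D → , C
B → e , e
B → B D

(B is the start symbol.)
A non-terminal is nullable if it can derive ε (the empty string): either it has an ε-production, or it has a production whose right-hand side consists entirely of nullable non-terminals.

There are no ε-productions, so no non-terminal can derive ε.
No non-terminals are nullable.

Answer: None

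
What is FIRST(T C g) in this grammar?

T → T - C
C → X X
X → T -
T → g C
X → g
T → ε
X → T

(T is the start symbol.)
{ '-', 'g' }

FIRST sets of the non-terminals involved (from the grammar, by fixed-point iteration):
  FIRST(T) = { '-', 'g', ε }
  FIRST(C) = { '-', 'g', ε }

To compute FIRST(T C g), process the symbols left to right:
Symbol T is a non-terminal. Add FIRST(T) \ {ε} = { '-', 'g' }
T is nullable (ε ∈ FIRST(T)), continue to the next symbol.
Symbol C is a non-terminal. Add FIRST(C) \ {ε} = { '-', 'g' }
C is nullable (ε ∈ FIRST(C)), continue to the next symbol.
Symbol g is a terminal. Add 'g' and stop.
FIRST(T C g) = { '-', 'g' }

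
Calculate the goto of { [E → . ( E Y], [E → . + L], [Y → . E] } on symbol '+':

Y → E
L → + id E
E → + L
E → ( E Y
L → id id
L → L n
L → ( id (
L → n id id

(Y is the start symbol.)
{ [E → + . L], [L → . ( id (], [L → . + id E], [L → . L n], [L → . id id], [L → . n id id] }

GOTO(I, '+') = CLOSURE({ [A → αX.β] : [A → α.Xβ] ∈ I, X = '+' })

Items with dot before '+', with the dot advanced:
  [E → . + L] → [E → + . L]
Closure of the advanced items:
  [E → + . L] has the dot before L: add [L → . + id E], [L → . id id], [L → . L n], [L → . ( id (], [L → . n id id]

GOTO = { [E → + . L], [L → . ( id (], [L → . + id E], [L → . L n], [L → . id id], [L → . n id id] }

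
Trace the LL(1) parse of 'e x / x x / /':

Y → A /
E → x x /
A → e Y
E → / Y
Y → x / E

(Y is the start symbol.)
Stack is shown with the top on the left.

Stack      Input            Action
----------------------------------
Y $        e x / x x / / $  output Y → A /
A / $      e x / x x / / $  output A → e Y
e Y / $    e x / x x / / $  match 'e'
Y / $      x / x x / / $    output Y → x / E
x / E / $  x / x x / / $    match 'x'
/ E / $    / x x / / $      match '/'
E / $      x x / / $        output E → x x /
x x / / $  x x / / $        match 'x'
x / / $    x / / $          match 'x'
/ / $      / / $            match '/'
/ $        / $              match '/'
$          $                accept

The string is accepted.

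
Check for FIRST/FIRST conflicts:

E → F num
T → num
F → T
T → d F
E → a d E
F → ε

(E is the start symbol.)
FIRST sets of the non-terminals at (or reachable through a nullable prefix from) the front of some alternative:
  FIRST(F) = { 'd', 'num', ε }
  FIRST(T) = { 'd', 'num' }

Productions for E:
  E → F num: FIRST = { 'd', 'num' }
  E → a d E: FIRST = { 'a' }
Productions for T:
  T → num: FIRST = { 'num' }
  T → d F: FIRST = { 'd' }
Productions for F:
  F → T: FIRST = { 'd', 'num' }
  F → ε: FIRST = { ε }

All alternatives of each non-terminal have pairwise disjoint FIRST sets.

Answer: No FIRST/FIRST conflicts.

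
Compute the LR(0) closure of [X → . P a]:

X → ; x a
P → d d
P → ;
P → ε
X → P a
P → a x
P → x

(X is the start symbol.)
{ [P → . ;], [P → . a x], [P → . d d], [P → . x], [P → .], [X → . P a] }

To compute CLOSURE, for each item [A → α.Bβ] where B is a non-terminal, add [B → .γ] for all productions B → γ; repeat for the newly added items until nothing changes.

Start with: [X → . P a]
  [X → . P a] has the dot before P: add [P → . d d], [P → . ;], [P → .], [P → . a x], [P → . x]
No further items can be added.

CLOSURE = { [P → . ;], [P → . a x], [P → . d d], [P → . x], [P → .], [X → . P a] }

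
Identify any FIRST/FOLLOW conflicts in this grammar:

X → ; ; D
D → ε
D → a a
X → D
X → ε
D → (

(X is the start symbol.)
Nullable non-terminals: D, X.
FIRST sets used below: FIRST(D) = { '(', 'a', ε }

D: nullable alternative(s) D → ε; FOLLOW(D) = { $ }
  D → ε: FIRST \ {ε} = { } — this is the only nullable alternative, skip
  D → a a: FIRST \ {ε} = { 'a' } — disjoint from FOLLOW(D)
  D → (: FIRST \ {ε} = { '(' } — disjoint from FOLLOW(D)

X: nullable alternative(s) X → D, X → ε; FOLLOW(X) = { $ }
  X → ; ; D: FIRST \ {ε} = { ';' } — disjoint from FOLLOW(X)
  X → D: FIRST \ {ε} = { '(', 'a' } — disjoint from FOLLOW(X)
  X → ε: FIRST \ {ε} = { } — disjoint from FOLLOW(X)

No FIRST/FOLLOW conflicts found.

Answer: No FIRST/FOLLOW conflicts.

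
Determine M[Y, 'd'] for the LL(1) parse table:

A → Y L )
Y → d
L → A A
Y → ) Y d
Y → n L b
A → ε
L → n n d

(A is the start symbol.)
To find M[Y, 'd'], we find productions for Y where 'd' is in the predict set (PREDICT(N → α) = (FIRST(α) \ {ε}) ∪ (FOLLOW(N) if α ⇒* ε)).

Y → d: PREDICT = { 'd' }
  'd' is in predict set, so this production goes in M[Y, 'd']
Y → ) Y d: PREDICT = { ')' }
Y → n L b: PREDICT = { 'n' }

M[Y, 'd'] = Y → d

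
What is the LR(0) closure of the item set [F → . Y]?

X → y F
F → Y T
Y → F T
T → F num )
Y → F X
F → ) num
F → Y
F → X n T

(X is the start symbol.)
{ [F → . ) num], [F → . X n T], [F → . Y T], [F → . Y], [X → . y F], [Y → . F T], [Y → . F X] }

Start with: [F → . Y]
  [F → . Y] has the dot before Y: add [Y → . F T], [Y → . F X]
  [Y → . F T] has the dot before F: add [F → . Y T], [F → . ) num], [F → . X n T]
  [F → . X n T] has the dot before X: add [X → . y F]
No further items can be added.

CLOSURE = { [F → . ) num], [F → . X n T], [F → . Y T], [F → . Y], [X → . y F], [Y → . F T], [Y → . F X] }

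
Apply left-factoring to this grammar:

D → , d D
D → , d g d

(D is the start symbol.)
Left-factoring transforms A → αβ₁ | αβ₂ into A → αA' and A' → β₁ | β₂
(α is the longest common prefix among the alternatives). Repeat until
no nonterminal has two alternatives with a common prefix.

Round 1: D has alternatives sharing prefix ', d'. Introduce D': D → , d D'
  Add: D' → D
  Add: D' → g d

No remaining common prefixes — done.

Resulting grammar:
D → , d D'
D' → D
D' → g d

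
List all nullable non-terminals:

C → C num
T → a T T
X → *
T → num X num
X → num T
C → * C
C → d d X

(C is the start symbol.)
None

There are no ε-productions, so no non-terminal can derive ε.
No non-terminals are nullable.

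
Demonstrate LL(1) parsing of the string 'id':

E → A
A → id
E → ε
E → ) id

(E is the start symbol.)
Stack is shown with the top on the left.

Stack  Input  Action
--------------------
E $    id $   output E → A
A $    id $   output A → id
id $   id $   match 'id'
$      $      accept

The string is accepted.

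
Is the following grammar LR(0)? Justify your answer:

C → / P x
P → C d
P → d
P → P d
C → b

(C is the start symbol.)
Yes, the grammar is LR(0)

A grammar is LR(0) if no state in the canonical LR(0) collection has:
  - both a shift item (dot before a terminal) and a complete item (shift-reduce conflict), or
  - two or more complete items (reduce-reduce conflict; the accept item [C' → C .] counts as a complete item here).

Augment with C' → C and build the canonical LR(0) collection (I0 = CLOSURE({[C' → . C]}), then GOTO on every symbol after a dot until no new states appear). It has 10 states:
  I0: { [C → . / P x], [C → . b], [C' → . C] }  — shift
  I1: { [C → . / P x], [C → . b], [C → / . P x], [P → . C d], [P → . P d], [P → . d] }  — shift
  I2: { [C' → C .] }  — accept
  I3: { [C → b .] }  — reduce
  I4: { [P → C . d] }  — shift
  I5: { [C → / P . x], [P → P . d] }  — shift
  I6: { [P → d .] }  — reduce
  I7: { [P → P d .] }  — reduce
  I8: { [C → / P x .] }  — reduce
  I9: { [P → C d .] }  — reduce

Every state is either a pure shift/goto state or contains exactly one complete item and nothing to shift — no conflicts. The grammar is LR(0).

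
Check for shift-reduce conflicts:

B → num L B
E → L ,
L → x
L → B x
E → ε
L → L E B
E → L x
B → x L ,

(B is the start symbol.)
Yes — I5: [E → .] vs [B → . num L B]; I6: [L → x .] vs [B → . num L B]; I9: [E → .] vs [B → . num L B]; I11: [E → L x .] vs [B → . num L B]; I14: [E → .] vs [B → . num L B]; I15: [B → num L B .] vs [L → B . x]

Augment with B' → B and build the canonical LR(0) collection (I0 = CLOSURE({[B' → . B]}), then GOTO on every symbol after a dot until no new states appear). It has 16 states:
  I0: { [B → . num L B], [B → . x L ,], [B' → . B] }  — shift
  I1: { [B' → B .] }  — accept
  I2: { [B → . num L B], [B → . x L ,], [B → num . L B], [L → . B x], [L → . L E B], [L → . x] }  — shift
  I3: { [B → . num L B], [B → . x L ,], [B → x . L ,], [L → . B x], [L → . L E B], [L → . x] }  — shift
  I4: { [L → B . x] }  — shift
  I5: { [B → . num L B], [B → . x L ,], [B → x L . ,], [E → . L ,], [E → . L x], [E → .], [L → . B x], [L → . L E B], [L → . x], [L → L . E B] }  — shift, reduce
  I6: { [B → . num L B], [B → . x L ,], [B → x . L ,], [L → . B x], [L → . L E B], [L → . x], [L → x .] }  — shift, reduce
  I7: { [B → x L , .] }  — reduce
  I8: { [B → . num L B], [B → . x L ,], [L → L E . B] }  — shift
  I9: { [B → . num L B], [B → . x L ,], [E → . L ,], [E → . L x], [E → .], [E → L . ,], [E → L . x], [L → . B x], [L → . L E B], [L → . x], [L → L . E B] }  — shift, reduce
  I10: { [E → L , .] }  — reduce
  I11: { [B → . num L B], [B → . x L ,], [B → x . L ,], [E → L x .], [L → . B x], [L → . L E B], [L → . x], [L → x .] }  — shift, 2 reduces
  I12: { [L → L E B .] }  — reduce
  I13: { [L → B x .] }  — reduce
  I14: { [B → . num L B], [B → . x L ,], [B → num L . B], [E → . L ,], [E → . L x], [E → .], [L → . B x], [L → . L E B], [L → . x], [L → L . E B] }  — shift, reduce
  I15: { [B → num L B .], [L → B . x] }  — shift, reduce

I5 contains reduce item [E → .] and shift items [B → . num L B], [B → . x L ,], [B → x L . ,], [L → . x] — shift-reduce conflict.
I6 contains reduce item [L → x .] and shift items [B → . num L B], [B → . x L ,], [L → . x] — shift-reduce conflict.
I9 contains reduce item [E → .] and shift items [B → . num L B], [B → . x L ,], [E → L . ,], [E → L . x], [L → . x] — shift-reduce conflict.
I11 contains reduce items [E → L x .], [L → x .] and shift items [B → . num L B], [B → . x L ,], [L → . x] — shift-reduce conflict.
I14 contains reduce item [E → .] and shift items [B → . num L B], [B → . x L ,], [L → . x] — shift-reduce conflict.
I15 contains reduce item [B → num L B .] and shift item [L → B . x] — shift-reduce conflict.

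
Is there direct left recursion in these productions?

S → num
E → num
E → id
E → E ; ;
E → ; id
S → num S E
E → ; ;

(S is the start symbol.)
Direct left recursion occurs when N → N α for some non-terminal N (the right-hand side begins with the left-hand side itself).

S → num: starts with num
E → num: starts with num
E → id: starts with id
E → E ; ;: LEFT RECURSIVE (starts with E)
E → ; id: starts with ';'
S → num S E: starts with num
E → ; ;: starts with ';'

The grammar has direct left recursion on: E.

Answer: Yes, E is left-recursive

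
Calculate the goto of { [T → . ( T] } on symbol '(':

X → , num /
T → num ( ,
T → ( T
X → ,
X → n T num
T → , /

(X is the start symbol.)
{ [T → ( . T], [T → . ( T], [T → . , /], [T → . num ( ,] }

GOTO(I, '(') = CLOSURE({ [A → αX.β] : [A → α.Xβ] ∈ I, X = '(' })

Items with dot before '(', with the dot advanced:
  [T → . ( T] → [T → ( . T]
Closure of the advanced items:
  [T → ( . T] has the dot before T: add [T → . num ( ,], [T → . ( T], [T → . , /]

GOTO = { [T → ( . T], [T → . ( T], [T → . , /], [T → . num ( ,] }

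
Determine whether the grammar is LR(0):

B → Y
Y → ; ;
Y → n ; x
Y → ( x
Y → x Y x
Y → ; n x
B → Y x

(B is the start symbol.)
No. Shift-reduce conflict between [B → Y .] and [B → Y . x]

Augment with B' → B and build the canonical LR(0) collection (I0 = CLOSURE({[B' → . B]}), then GOTO on every symbol after a dot until no new states appear). It has 16 states:
  I0: { [B → . Y x], [B → . Y], [B' → . B], [Y → . ( x], [Y → . ; ;], [Y → . ; n x], [Y → . n ; x], [Y → . x Y x] }  — shift
  I1: { [Y → ( . x] }  — shift
  I2: { [Y → ; . ;], [Y → ; . n x] }  — shift
  I3: { [B' → B .] }  — accept
  I4: { [B → Y . x], [B → Y .] }  — shift, reduce
  I5: { [Y → n . ; x] }  — shift
  I6: { [Y → . ( x], [Y → . ; ;], [Y → . ; n x], [Y → . n ; x], [Y → . x Y x], [Y → x . Y x] }  — shift
  I7: { [Y → x Y . x] }  — shift
  I8: { [Y → x Y x .] }  — reduce
  I9: { [Y → n ; . x] }  — shift
  I10: { [Y → n ; x .] }  — reduce
  I11: { [B → Y x .] }  — reduce
  I12: { [Y → ; ; .] }  — reduce
  I13: { [Y → ; n . x] }  — shift
  I14: { [Y → ; n x .] }  — reduce
  I15: { [Y → ( x .] }  — reduce

Conflict in state I4:
  Shift-reduce conflict between [B → Y .] and [B → Y . x]
So the grammar is NOT LR(0).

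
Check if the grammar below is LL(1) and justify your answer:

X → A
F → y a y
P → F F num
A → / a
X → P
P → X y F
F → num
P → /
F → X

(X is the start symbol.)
A grammar is LL(1) if for each non-terminal N with multiple productions, the predict sets of those productions are pairwise disjoint, where PREDICT(N → α) = (FIRST(α) \ {ε}) ∪ (FOLLOW(N) if α ⇒* ε).

Relevant sets:
  FIRST(A) = { '/' }
  FIRST(P) = { '/', 'num', 'y' }
  FIRST(X) = { '/', 'num', 'y' }
  FIRST(F) = { '/', 'num', 'y' }

For X:
  PREDICT(X → A) = { '/' }
  PREDICT(X → P) = { '/', 'num', 'y' }
For F:
  PREDICT(F → y a y) = { 'y' }
  PREDICT(F → num) = { 'num' }
  PREDICT(F → X) = { '/', 'num', 'y' }
For P:
  PREDICT(P → F F num) = { '/', 'num', 'y' }
  PREDICT(P → X y F) = { '/', 'num', 'y' }
  PREDICT(P → '/') = { '/' }
A has a single production, so nothing to check there.

Conflict found: Predict set conflict for X: { '/' }
The grammar is NOT LL(1).

Answer: No. Predict set conflict for X: { '/' }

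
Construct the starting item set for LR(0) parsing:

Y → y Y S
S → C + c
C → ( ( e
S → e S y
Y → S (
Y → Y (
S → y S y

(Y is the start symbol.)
{ [C → . ( ( e], [S → . C + c], [S → . e S y], [S → . y S y], [Y → . S (], [Y → . Y (], [Y → . y Y S], [Y' → . Y] }

First, augment the grammar with Y' → Y
I₀ = CLOSURE({ [Y' → . Y] }):
  [Y' → . Y] has the dot before Y: add [Y → . y Y S], [Y → . S (], [Y → . Y (]
  [Y → . S (] has the dot before S: add [S → . C + c], [S → . e S y], [S → . y S y]
  [S → . C + c] has the dot before C: add [C → . ( ( e]
No further items can be added.

I₀ = { [C → . ( ( e], [S → . C + c], [S → . e S y], [S → . y S y], [Y → . S (], [Y → . Y (], [Y → . y Y S], [Y' → . Y] }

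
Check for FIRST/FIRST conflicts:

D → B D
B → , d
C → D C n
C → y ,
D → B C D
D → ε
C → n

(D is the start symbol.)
Yes. D → B D / D → B C D on { ',' }; C → D C n / C → y ',' on { 'y' }; C → D C n / C → n on { 'n' }

A FIRST/FIRST conflict occurs when two productions N → α and N → β for the same non-terminal have FIRST(α) ∩ FIRST(β) ≠ ∅ (with ε ∈ FIRST of a nullable right-hand side, so two nullable alternatives also conflict).

FIRST sets of the non-terminals at (or reachable through a nullable prefix from) the front of some alternative:
  FIRST(B) = { ',' }
  FIRST(D) = { ',', ε }
  FIRST(C) = { ',', 'n', 'y' }

Productions for D:
  D → B D: FIRST = { ',' }
  D → B C D: FIRST = { ',' }
  D → ε: FIRST = { ε }
Productions for C:
  C → D C n: FIRST = { ',', 'n', 'y' }
  C → y ,: FIRST = { 'y' }
  C → n: FIRST = { 'n' }
B has only one production, so no FIRST/FIRST conflict is possible there.

Conflict for D: D → B D and D → B C D
  Overlap: { ',' }
Conflict for C: C → D C n and C → y ,
  Overlap: { 'y' }
Conflict for C: C → D C n and C → n
  Overlap: { 'n' }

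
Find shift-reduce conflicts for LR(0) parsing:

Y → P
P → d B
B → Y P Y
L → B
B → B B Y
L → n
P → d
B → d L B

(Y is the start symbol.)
Yes — I3: [P → d .] vs [B → . d L B]; I4: [P → d B .] vs [B → . d L B]; I6: [P → d .] vs [B → . d L B]; I7: [L → B .] vs [B → . d L B]; I10: [B → d L B .] vs [B → . d L B]; I12: [B → B B Y .] vs [P → . d]

Augment with Y' → Y and build the canonical LR(0) collection (I0 = CLOSURE({[Y' → . Y]}), then GOTO on every symbol after a dot until no new states appear). It has 15 states:
  I0: { [P → . d B], [P → . d], [Y → . P], [Y' → . Y] }  — shift
  I1: { [Y → P .] }  — reduce
  I2: { [Y' → Y .] }  — accept
  I3: { [B → . B B Y], [B → . Y P Y], [B → . d L B], [P → . d B], [P → . d], [P → d . B], [P → d .], [Y → . P] }  — shift, reduce
  I4: { [B → . B B Y], [B → . Y P Y], [B → . d L B], [B → B . B Y], [P → . d B], [P → . d], [P → d B .], [Y → . P] }  — shift, reduce
  I5: { [B → Y . P Y], [P → . d B], [P → . d] }  — shift
  I6: { [B → . B B Y], [B → . Y P Y], [B → . d L B], [B → d . L B], [L → . B], [L → . n], [P → . d B], [P → . d], [P → d . B], [P → d .], [Y → . P] }  — shift, reduce
  I7: { [B → . B B Y], [B → . Y P Y], [B → . d L B], [B → B . B Y], [L → B .], [P → . d B], [P → . d], [P → d B .], [Y → . P] }  — shift, 2 reduces
  I8: { [B → . B B Y], [B → . Y P Y], [B → . d L B], [B → d L . B], [P → . d B], [P → . d], [Y → . P] }  — shift
  I9: { [L → n .] }  — reduce
  I10: { [B → . B B Y], [B → . Y P Y], [B → . d L B], [B → B . B Y], [B → d L B .], [P → . d B], [P → . d], [Y → . P] }  — shift, reduce
  I11: { [B → . B B Y], [B → . Y P Y], [B → . d L B], [B → B . B Y], [B → B B . Y], [P → . d B], [P → . d], [Y → . P] }  — shift
  I12: { [B → B B Y .], [B → Y . P Y], [P → . d B], [P → . d] }  — shift, reduce
  I13: { [B → Y P . Y], [P → . d B], [P → . d], [Y → . P] }  — shift
  I14: { [B → Y P Y .] }  — reduce

I3 contains reduce item [P → d .] and shift items [B → . d L B], [P → . d], [P → . d B] — shift-reduce conflict.
I4 contains reduce item [P → d B .] and shift items [B → . d L B], [P → . d], [P → . d B] — shift-reduce conflict.
I6 contains reduce item [P → d .] and shift items [B → . d L B], [L → . n], [P → . d], [P → . d B] — shift-reduce conflict.
I7 contains reduce items [L → B .], [P → d B .] and shift items [B → . d L B], [P → . d], [P → . d B] — shift-reduce conflict.
I10 contains reduce item [B → d L B .] and shift items [B → . d L B], [P → . d], [P → . d B] — shift-reduce conflict.
I12 contains reduce item [B → B B Y .] and shift items [P → . d], [P → . d B] — shift-reduce conflict.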